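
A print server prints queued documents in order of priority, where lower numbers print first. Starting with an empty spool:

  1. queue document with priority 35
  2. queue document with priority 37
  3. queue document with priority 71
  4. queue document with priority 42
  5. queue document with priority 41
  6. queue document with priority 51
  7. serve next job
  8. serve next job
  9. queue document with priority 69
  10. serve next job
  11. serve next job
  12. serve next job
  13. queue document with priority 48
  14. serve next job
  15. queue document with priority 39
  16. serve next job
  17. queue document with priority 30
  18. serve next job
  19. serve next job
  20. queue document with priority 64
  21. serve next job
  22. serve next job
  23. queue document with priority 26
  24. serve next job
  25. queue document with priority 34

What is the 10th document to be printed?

64

insert 35 → {35}
insert 37 → {35, 37}
insert 71 → {35, 37, 71}
insert 42 → {35, 37, 42, 71}
insert 41 → {35, 37, 41, 42, 71}
insert 51 → {35, 37, 41, 42, 51, 71}
serve next job → 35; now {37, 41, 42, 51, 71}
serve next job → 37; now {41, 42, 51, 71}
insert 69 → {41, 42, 51, 69, 71}
serve next job → 41; now {42, 51, 69, 71}
serve next job → 42; now {51, 69, 71}
serve next job → 51; now {69, 71}
insert 48 → {48, 69, 71}
serve next job → 48; now {69, 71}
insert 39 → {39, 69, 71}
serve next job → 39; now {69, 71}
insert 30 → {30, 69, 71}
serve next job → 30; now {69, 71}
serve next job → 69; now {71}
insert 64 → {64, 71}
serve next job → 64; now {71}
serve next job → 71; now {}
insert 26 → {26}
serve next job → 26; now {}
insert 34 → {34}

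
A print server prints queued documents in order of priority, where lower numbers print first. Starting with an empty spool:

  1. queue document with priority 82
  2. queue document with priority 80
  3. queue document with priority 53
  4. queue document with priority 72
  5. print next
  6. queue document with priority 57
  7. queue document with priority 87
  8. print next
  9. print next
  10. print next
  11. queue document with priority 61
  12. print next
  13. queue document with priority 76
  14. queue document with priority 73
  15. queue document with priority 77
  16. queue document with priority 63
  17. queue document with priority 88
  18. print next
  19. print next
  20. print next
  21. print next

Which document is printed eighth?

insert 82 → {82}
insert 80 → {80, 82}
insert 53 → {53, 80, 82}
insert 72 → {53, 72, 80, 82}
print next → 53; now {72, 80, 82}
insert 57 → {57, 72, 80, 82}
insert 87 → {57, 72, 80, 82, 87}
print next → 57; now {72, 80, 82, 87}
print next → 72; now {80, 82, 87}
print next → 80; now {82, 87}
insert 61 → {61, 82, 87}
print next → 61; now {82, 87}
insert 76 → {76, 82, 87}
insert 73 → {73, 76, 82, 87}
insert 77 → {73, 76, 77, 82, 87}
insert 63 → {63, 73, 76, 77, 82, 87}
insert 88 → {63, 73, 76, 77, 82, 87, 88}
print next → 63; now {73, 76, 77, 82, 87, 88}
print next → 73; now {76, 77, 82, 87, 88}
print next → 76; now {77, 82, 87, 88}
print next → 77; now {82, 87, 88}

76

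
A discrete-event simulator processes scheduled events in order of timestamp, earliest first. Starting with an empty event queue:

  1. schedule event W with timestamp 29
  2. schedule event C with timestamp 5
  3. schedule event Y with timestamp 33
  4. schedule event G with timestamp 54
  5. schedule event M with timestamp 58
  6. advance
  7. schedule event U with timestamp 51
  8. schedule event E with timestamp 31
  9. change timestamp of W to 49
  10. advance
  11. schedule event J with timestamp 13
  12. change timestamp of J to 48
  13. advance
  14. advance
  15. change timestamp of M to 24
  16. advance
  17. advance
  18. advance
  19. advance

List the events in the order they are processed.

add W (timestamp 29) → {W:29}
add C (timestamp 5) → {C:5, W:29}
add Y (timestamp 33) → {C:5, W:29, Y:33}
add G (timestamp 54) → {C:5, W:29, Y:33, G:54}
add M (timestamp 58) → {C:5, W:29, Y:33, G:54, M:58}
advance → C; now {W:29, Y:33, G:54, M:58}
add U (timestamp 51) → {W:29, Y:33, U:51, G:54, M:58}
add E (timestamp 31) → {W:29, E:31, Y:33, U:51, G:54, M:58}
update W to timestamp 49 → {E:31, Y:33, W:49, U:51, G:54, M:58}
advance → E; now {Y:33, W:49, U:51, G:54, M:58}
add J (timestamp 13) → {J:13, Y:33, W:49, U:51, G:54, M:58}
update J to timestamp 48 → {Y:33, J:48, W:49, U:51, G:54, M:58}
advance → Y; now {J:48, W:49, U:51, G:54, M:58}
advance → J; now {W:49, U:51, G:54, M:58}
update M to timestamp 24 → {M:24, W:49, U:51, G:54}
advance → M; now {W:49, U:51, G:54}
advance → W; now {U:51, G:54}
advance → U; now {G:54}
advance → G; now {}

[C, E, Y, J, M, W, U, G]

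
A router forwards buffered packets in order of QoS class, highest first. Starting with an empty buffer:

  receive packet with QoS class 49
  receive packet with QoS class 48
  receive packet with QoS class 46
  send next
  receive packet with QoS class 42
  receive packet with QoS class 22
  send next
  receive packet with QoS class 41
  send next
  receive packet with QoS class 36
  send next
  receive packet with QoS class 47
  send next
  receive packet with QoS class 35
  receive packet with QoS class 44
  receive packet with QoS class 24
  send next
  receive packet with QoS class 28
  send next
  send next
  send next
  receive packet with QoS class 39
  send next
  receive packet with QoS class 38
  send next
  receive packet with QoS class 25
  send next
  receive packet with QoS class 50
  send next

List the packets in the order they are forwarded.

49, 48, 46, 42, 47, 44, 41, 36, 35, 39, 38, 28, 50

insert 49 → {49}
insert 48 → {49, 48}
insert 46 → {49, 48, 46}
send next → 49; now {48, 46}
insert 42 → {48, 46, 42}
insert 22 → {48, 46, 42, 22}
send next → 48; now {46, 42, 22}
insert 41 → {46, 42, 41, 22}
send next → 46; now {42, 41, 22}
insert 36 → {42, 41, 36, 22}
send next → 42; now {41, 36, 22}
insert 47 → {47, 41, 36, 22}
send next → 47; now {41, 36, 22}
insert 35 → {41, 36, 35, 22}
insert 44 → {44, 41, 36, 35, 22}
insert 24 → {44, 41, 36, 35, 24, 22}
send next → 44; now {41, 36, 35, 24, 22}
insert 28 → {41, 36, 35, 28, 24, 22}
send next → 41; now {36, 35, 28, 24, 22}
send next → 36; now {35, 28, 24, 22}
send next → 35; now {28, 24, 22}
insert 39 → {39, 28, 24, 22}
send next → 39; now {28, 24, 22}
insert 38 → {38, 28, 24, 22}
send next → 38; now {28, 24, 22}
insert 25 → {28, 25, 24, 22}
send next → 28; now {25, 24, 22}
insert 50 → {50, 25, 24, 22}
send next → 50; now {25, 24, 22}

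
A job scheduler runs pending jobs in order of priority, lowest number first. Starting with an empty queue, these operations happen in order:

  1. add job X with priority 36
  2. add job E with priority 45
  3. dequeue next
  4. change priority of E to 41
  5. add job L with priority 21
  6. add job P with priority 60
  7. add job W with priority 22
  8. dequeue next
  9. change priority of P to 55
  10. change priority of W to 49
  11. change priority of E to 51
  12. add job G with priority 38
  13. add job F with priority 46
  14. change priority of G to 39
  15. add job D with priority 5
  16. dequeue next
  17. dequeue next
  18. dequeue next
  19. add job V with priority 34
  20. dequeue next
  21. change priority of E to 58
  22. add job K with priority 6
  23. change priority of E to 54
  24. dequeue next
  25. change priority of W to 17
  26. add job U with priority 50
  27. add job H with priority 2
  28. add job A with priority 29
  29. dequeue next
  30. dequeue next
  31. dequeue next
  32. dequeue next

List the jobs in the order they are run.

X, L, D, G, F, V, K, H, W, A, U

add X (priority 36) → {X:36}
add E (priority 45) → {X:36, E:45}
dequeue next → X; now {E:45}
update E to priority 41 → {E:41}
add L (priority 21) → {L:21, E:41}
add P (priority 60) → {L:21, E:41, P:60}
add W (priority 22) → {L:21, W:22, E:41, P:60}
dequeue next → L; now {W:22, E:41, P:60}
update P to priority 55 → {W:22, E:41, P:55}
update W to priority 49 → {E:41, W:49, P:55}
update E to priority 51 → {W:49, E:51, P:55}
add G (priority 38) → {G:38, W:49, E:51, P:55}
add F (priority 46) → {G:38, F:46, W:49, E:51, P:55}
update G to priority 39 → {G:39, F:46, W:49, E:51, P:55}
add D (priority 5) → {D:5, G:39, F:46, W:49, E:51, P:55}
dequeue next → D; now {G:39, F:46, W:49, E:51, P:55}
dequeue next → G; now {F:46, W:49, E:51, P:55}
dequeue next → F; now {W:49, E:51, P:55}
add V (priority 34) → {V:34, W:49, E:51, P:55}
dequeue next → V; now {W:49, E:51, P:55}
update E to priority 58 → {W:49, P:55, E:58}
add K (priority 6) → {K:6, W:49, P:55, E:58}
update E to priority 54 → {K:6, W:49, E:54, P:55}
dequeue next → K; now {W:49, E:54, P:55}
update W to priority 17 → {W:17, E:54, P:55}
add U (priority 50) → {W:17, U:50, E:54, P:55}
add H (priority 2) → {H:2, W:17, U:50, E:54, P:55}
add A (priority 29) → {H:2, W:17, A:29, U:50, E:54, P:55}
dequeue next → H; now {W:17, A:29, U:50, E:54, P:55}
dequeue next → W; now {A:29, U:50, E:54, P:55}
dequeue next → A; now {U:50, E:54, P:55}
dequeue next → U; now {E:54, P:55}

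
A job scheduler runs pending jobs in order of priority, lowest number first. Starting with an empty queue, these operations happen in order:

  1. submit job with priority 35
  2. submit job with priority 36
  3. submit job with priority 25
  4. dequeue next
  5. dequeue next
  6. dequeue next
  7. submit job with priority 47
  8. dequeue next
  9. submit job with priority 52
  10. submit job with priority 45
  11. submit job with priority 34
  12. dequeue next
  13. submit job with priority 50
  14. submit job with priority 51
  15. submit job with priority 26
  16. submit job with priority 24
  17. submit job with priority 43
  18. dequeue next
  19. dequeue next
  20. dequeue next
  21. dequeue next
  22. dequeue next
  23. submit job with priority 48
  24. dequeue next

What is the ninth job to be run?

45

insert 35 → {35}
insert 36 → {35, 36}
insert 25 → {25, 35, 36}
dequeue next → 25; now {35, 36}
dequeue next → 35; now {36}
dequeue next → 36; now {}
insert 47 → {47}
dequeue next → 47; now {}
insert 52 → {52}
insert 45 → {45, 52}
insert 34 → {34, 45, 52}
dequeue next → 34; now {45, 52}
insert 50 → {45, 50, 52}
insert 51 → {45, 50, 51, 52}
insert 26 → {26, 45, 50, 51, 52}
insert 24 → {24, 26, 45, 50, 51, 52}
insert 43 → {24, 26, 43, 45, 50, 51, 52}
dequeue next → 24; now {26, 43, 45, 50, 51, 52}
dequeue next → 26; now {43, 45, 50, 51, 52}
dequeue next → 43; now {45, 50, 51, 52}
dequeue next → 45; now {50, 51, 52}
dequeue next → 50; now {51, 52}
insert 48 → {48, 51, 52}
dequeue next → 48; now {51, 52}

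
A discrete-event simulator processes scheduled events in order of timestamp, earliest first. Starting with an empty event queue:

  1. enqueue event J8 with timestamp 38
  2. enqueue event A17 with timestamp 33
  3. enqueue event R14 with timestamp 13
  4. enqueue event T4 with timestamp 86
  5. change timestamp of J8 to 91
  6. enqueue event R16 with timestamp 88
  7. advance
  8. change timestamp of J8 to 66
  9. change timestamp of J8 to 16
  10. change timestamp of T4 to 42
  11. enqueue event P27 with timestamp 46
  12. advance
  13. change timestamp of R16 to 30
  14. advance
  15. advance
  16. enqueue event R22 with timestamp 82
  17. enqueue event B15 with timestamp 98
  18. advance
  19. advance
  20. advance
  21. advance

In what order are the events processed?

R14 → J8 → R16 → A17 → T4 → P27 → R22 → B15

add J8 (timestamp 38) → {J8:38}
add A17 (timestamp 33) → {A17:33, J8:38}
add R14 (timestamp 13) → {R14:13, A17:33, J8:38}
add T4 (timestamp 86) → {R14:13, A17:33, J8:38, T4:86}
update J8 to timestamp 91 → {R14:13, A17:33, T4:86, J8:91}
add R16 (timestamp 88) → {R14:13, A17:33, T4:86, R16:88, J8:91}
advance → R14; now {A17:33, T4:86, R16:88, J8:91}
update J8 to timestamp 66 → {A17:33, J8:66, T4:86, R16:88}
update J8 to timestamp 16 → {J8:16, A17:33, T4:86, R16:88}
update T4 to timestamp 42 → {J8:16, A17:33, T4:42, R16:88}
add P27 (timestamp 46) → {J8:16, A17:33, T4:42, P27:46, R16:88}
advance → J8; now {A17:33, T4:42, P27:46, R16:88}
update R16 to timestamp 30 → {R16:30, A17:33, T4:42, P27:46}
advance → R16; now {A17:33, T4:42, P27:46}
advance → A17; now {T4:42, P27:46}
add R22 (timestamp 82) → {T4:42, P27:46, R22:82}
add B15 (timestamp 98) → {T4:42, P27:46, R22:82, B15:98}
advance → T4; now {P27:46, R22:82, B15:98}
advance → P27; now {R22:82, B15:98}
advance → R22; now {B15:98}
advance → B15; now {}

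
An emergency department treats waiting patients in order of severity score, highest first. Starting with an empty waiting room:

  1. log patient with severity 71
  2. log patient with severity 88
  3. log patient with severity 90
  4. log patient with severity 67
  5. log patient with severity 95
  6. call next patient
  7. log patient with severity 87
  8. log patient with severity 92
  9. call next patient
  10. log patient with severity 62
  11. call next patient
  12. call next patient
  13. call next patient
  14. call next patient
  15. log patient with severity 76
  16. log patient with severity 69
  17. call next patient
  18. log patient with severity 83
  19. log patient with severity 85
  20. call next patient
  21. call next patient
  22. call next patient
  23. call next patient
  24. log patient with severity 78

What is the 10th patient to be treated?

69

insert 71 → {71}
insert 88 → {88, 71}
insert 90 → {90, 88, 71}
insert 67 → {90, 88, 71, 67}
insert 95 → {95, 90, 88, 71, 67}
call next patient → 95; now {90, 88, 71, 67}
insert 87 → {90, 88, 87, 71, 67}
insert 92 → {92, 90, 88, 87, 71, 67}
call next patient → 92; now {90, 88, 87, 71, 67}
insert 62 → {90, 88, 87, 71, 67, 62}
call next patient → 90; now {88, 87, 71, 67, 62}
call next patient → 88; now {87, 71, 67, 62}
call next patient → 87; now {71, 67, 62}
call next patient → 71; now {67, 62}
insert 76 → {76, 67, 62}
insert 69 → {76, 69, 67, 62}
call next patient → 76; now {69, 67, 62}
insert 83 → {83, 69, 67, 62}
insert 85 → {85, 83, 69, 67, 62}
call next patient → 85; now {83, 69, 67, 62}
call next patient → 83; now {69, 67, 62}
call next patient → 69; now {67, 62}
call next patient → 67; now {62}
insert 78 → {78, 62}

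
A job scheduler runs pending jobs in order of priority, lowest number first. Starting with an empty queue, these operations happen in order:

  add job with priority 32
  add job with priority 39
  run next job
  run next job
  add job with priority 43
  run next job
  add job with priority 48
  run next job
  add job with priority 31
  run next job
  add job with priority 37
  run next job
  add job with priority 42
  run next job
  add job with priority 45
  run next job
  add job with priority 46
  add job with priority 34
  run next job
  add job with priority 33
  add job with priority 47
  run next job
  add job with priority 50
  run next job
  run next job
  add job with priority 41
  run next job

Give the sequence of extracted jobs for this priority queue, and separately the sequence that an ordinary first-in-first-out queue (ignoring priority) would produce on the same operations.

priority queue: 32 → 39 → 43 → 48 → 31 → 37 → 42 → 45 → 34 → 33 → 46 → 47 → 41; FIFO queue: [32, 39, 43, 48, 31, 37, 42, 45, 46, 34, 33, 47, 50]

insert 32 → {32}
insert 39 → {32, 39}
run next job → 32; now {39}
run next job → 39; now {}
insert 43 → {43}
run next job → 43; now {}
insert 48 → {48}
run next job → 48; now {}
insert 31 → {31}
run next job → 31; now {}
insert 37 → {37}
run next job → 37; now {}
insert 42 → {42}
run next job → 42; now {}
insert 45 → {45}
run next job → 45; now {}
insert 46 → {46}
insert 34 → {34, 46}
run next job → 34; now {46}
insert 33 → {33, 46}
insert 47 → {33, 46, 47}
run next job → 33; now {46, 47}
insert 50 → {46, 47, 50}
run next job → 46; now {47, 50}
run next job → 47; now {50}
insert 41 → {41, 50}
run next job → 41; now {50}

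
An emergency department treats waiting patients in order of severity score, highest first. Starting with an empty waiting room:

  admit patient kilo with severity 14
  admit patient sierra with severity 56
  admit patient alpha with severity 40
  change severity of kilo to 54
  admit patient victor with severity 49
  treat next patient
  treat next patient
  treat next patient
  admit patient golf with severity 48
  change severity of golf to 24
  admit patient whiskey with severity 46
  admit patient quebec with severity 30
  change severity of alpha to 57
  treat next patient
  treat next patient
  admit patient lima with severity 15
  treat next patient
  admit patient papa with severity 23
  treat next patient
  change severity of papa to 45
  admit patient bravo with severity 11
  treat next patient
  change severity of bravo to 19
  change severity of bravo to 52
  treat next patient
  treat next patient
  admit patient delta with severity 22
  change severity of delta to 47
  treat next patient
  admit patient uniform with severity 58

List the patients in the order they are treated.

add kilo (severity 14) → {kilo:14}
add sierra (severity 56) → {sierra:56, kilo:14}
add alpha (severity 40) → {sierra:56, alpha:40, kilo:14}
update kilo to severity 54 → {sierra:56, kilo:54, alpha:40}
add victor (severity 49) → {sierra:56, kilo:54, victor:49, alpha:40}
treat next patient → sierra; now {kilo:54, victor:49, alpha:40}
treat next patient → kilo; now {victor:49, alpha:40}
treat next patient → victor; now {alpha:40}
add golf (severity 48) → {golf:48, alpha:40}
update golf to severity 24 → {alpha:40, golf:24}
add whiskey (severity 46) → {whiskey:46, alpha:40, golf:24}
add quebec (severity 30) → {whiskey:46, alpha:40, quebec:30, golf:24}
update alpha to severity 57 → {alpha:57, whiskey:46, quebec:30, golf:24}
treat next patient → alpha; now {whiskey:46, quebec:30, golf:24}
treat next patient → whiskey; now {quebec:30, golf:24}
add lima (severity 15) → {quebec:30, golf:24, lima:15}
treat next patient → quebec; now {golf:24, lima:15}
add papa (severity 23) → {golf:24, papa:23, lima:15}
treat next patient → golf; now {papa:23, lima:15}
update papa to severity 45 → {papa:45, lima:15}
add bravo (severity 11) → {papa:45, lima:15, bravo:11}
treat next patient → papa; now {lima:15, bravo:11}
update bravo to severity 19 → {bravo:19, lima:15}
update bravo to severity 52 → {bravo:52, lima:15}
treat next patient → bravo; now {lima:15}
treat next patient → lima; now {}
add delta (severity 22) → {delta:22}
update delta to severity 47 → {delta:47}
treat next patient → delta; now {}
add uniform (severity 58) → {uniform:58}

sierra, kilo, victor, alpha, whiskey, quebec, golf, papa, bravo, lima, delta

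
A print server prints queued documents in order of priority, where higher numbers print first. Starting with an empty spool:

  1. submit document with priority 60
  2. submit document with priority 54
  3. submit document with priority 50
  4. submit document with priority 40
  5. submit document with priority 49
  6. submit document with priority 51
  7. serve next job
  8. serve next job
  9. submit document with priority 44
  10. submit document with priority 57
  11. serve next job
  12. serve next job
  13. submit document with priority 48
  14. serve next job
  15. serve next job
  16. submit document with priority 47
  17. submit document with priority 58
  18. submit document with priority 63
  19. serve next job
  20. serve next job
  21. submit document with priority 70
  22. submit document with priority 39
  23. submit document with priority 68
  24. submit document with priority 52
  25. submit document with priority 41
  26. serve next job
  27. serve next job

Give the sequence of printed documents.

insert 60 → {60}
insert 54 → {60, 54}
insert 50 → {60, 54, 50}
insert 40 → {60, 54, 50, 40}
insert 49 → {60, 54, 50, 49, 40}
insert 51 → {60, 54, 51, 50, 49, 40}
serve next job → 60; now {54, 51, 50, 49, 40}
serve next job → 54; now {51, 50, 49, 40}
insert 44 → {51, 50, 49, 44, 40}
insert 57 → {57, 51, 50, 49, 44, 40}
serve next job → 57; now {51, 50, 49, 44, 40}
serve next job → 51; now {50, 49, 44, 40}
insert 48 → {50, 49, 48, 44, 40}
serve next job → 50; now {49, 48, 44, 40}
serve next job → 49; now {48, 44, 40}
insert 47 → {48, 47, 44, 40}
insert 58 → {58, 48, 47, 44, 40}
insert 63 → {63, 58, 48, 47, 44, 40}
serve next job → 63; now {58, 48, 47, 44, 40}
serve next job → 58; now {48, 47, 44, 40}
insert 70 → {70, 48, 47, 44, 40}
insert 39 → {70, 48, 47, 44, 40, 39}
insert 68 → {70, 68, 48, 47, 44, 40, 39}
insert 52 → {70, 68, 52, 48, 47, 44, 40, 39}
insert 41 → {70, 68, 52, 48, 47, 44, 41, 40, 39}
serve next job → 70; now {68, 52, 48, 47, 44, 41, 40, 39}
serve next job → 68; now {52, 48, 47, 44, 41, 40, 39}

60, 54, 57, 51, 50, 49, 63, 58, 70, 68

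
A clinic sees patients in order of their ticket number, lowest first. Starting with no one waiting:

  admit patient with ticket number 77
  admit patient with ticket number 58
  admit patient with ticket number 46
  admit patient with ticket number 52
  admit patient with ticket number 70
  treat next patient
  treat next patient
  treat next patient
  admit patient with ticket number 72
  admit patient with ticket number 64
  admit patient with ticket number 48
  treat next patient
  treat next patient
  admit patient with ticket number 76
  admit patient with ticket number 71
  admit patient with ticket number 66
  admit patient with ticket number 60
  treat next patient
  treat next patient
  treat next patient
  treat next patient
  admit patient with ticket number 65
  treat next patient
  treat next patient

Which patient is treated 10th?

insert 77 → {77}
insert 58 → {58, 77}
insert 46 → {46, 58, 77}
insert 52 → {46, 52, 58, 77}
insert 70 → {46, 52, 58, 70, 77}
treat next patient → 46; now {52, 58, 70, 77}
treat next patient → 52; now {58, 70, 77}
treat next patient → 58; now {70, 77}
insert 72 → {70, 72, 77}
insert 64 → {64, 70, 72, 77}
insert 48 → {48, 64, 70, 72, 77}
treat next patient → 48; now {64, 70, 72, 77}
treat next patient → 64; now {70, 72, 77}
insert 76 → {70, 72, 76, 77}
insert 71 → {70, 71, 72, 76, 77}
insert 66 → {66, 70, 71, 72, 76, 77}
insert 60 → {60, 66, 70, 71, 72, 76, 77}
treat next patient → 60; now {66, 70, 71, 72, 76, 77}
treat next patient → 66; now {70, 71, 72, 76, 77}
treat next patient → 70; now {71, 72, 76, 77}
treat next patient → 71; now {72, 76, 77}
insert 65 → {65, 72, 76, 77}
treat next patient → 65; now {72, 76, 77}
treat next patient → 72; now {76, 77}

65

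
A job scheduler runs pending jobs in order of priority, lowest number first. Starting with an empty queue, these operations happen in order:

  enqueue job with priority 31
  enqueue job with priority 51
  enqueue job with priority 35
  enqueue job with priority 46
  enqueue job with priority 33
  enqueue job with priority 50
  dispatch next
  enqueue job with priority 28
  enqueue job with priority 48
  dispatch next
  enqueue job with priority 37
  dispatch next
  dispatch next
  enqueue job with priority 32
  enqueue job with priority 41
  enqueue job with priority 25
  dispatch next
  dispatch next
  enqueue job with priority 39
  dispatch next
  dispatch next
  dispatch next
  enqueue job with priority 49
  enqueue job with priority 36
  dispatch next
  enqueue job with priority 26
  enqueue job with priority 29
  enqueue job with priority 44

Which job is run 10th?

insert 31 → {31}
insert 51 → {31, 51}
insert 35 → {31, 35, 51}
insert 46 → {31, 35, 46, 51}
insert 33 → {31, 33, 35, 46, 51}
insert 50 → {31, 33, 35, 46, 50, 51}
dispatch next → 31; now {33, 35, 46, 50, 51}
insert 28 → {28, 33, 35, 46, 50, 51}
insert 48 → {28, 33, 35, 46, 48, 50, 51}
dispatch next → 28; now {33, 35, 46, 48, 50, 51}
insert 37 → {33, 35, 37, 46, 48, 50, 51}
dispatch next → 33; now {35, 37, 46, 48, 50, 51}
dispatch next → 35; now {37, 46, 48, 50, 51}
insert 32 → {32, 37, 46, 48, 50, 51}
insert 41 → {32, 37, 41, 46, 48, 50, 51}
insert 25 → {25, 32, 37, 41, 46, 48, 50, 51}
dispatch next → 25; now {32, 37, 41, 46, 48, 50, 51}
dispatch next → 32; now {37, 41, 46, 48, 50, 51}
insert 39 → {37, 39, 41, 46, 48, 50, 51}
dispatch next → 37; now {39, 41, 46, 48, 50, 51}
dispatch next → 39; now {41, 46, 48, 50, 51}
dispatch next → 41; now {46, 48, 50, 51}
insert 49 → {46, 48, 49, 50, 51}
insert 36 → {36, 46, 48, 49, 50, 51}
dispatch next → 36; now {46, 48, 49, 50, 51}
insert 26 → {26, 46, 48, 49, 50, 51}
insert 29 → {26, 29, 46, 48, 49, 50, 51}
insert 44 → {26, 29, 44, 46, 48, 49, 50, 51}

36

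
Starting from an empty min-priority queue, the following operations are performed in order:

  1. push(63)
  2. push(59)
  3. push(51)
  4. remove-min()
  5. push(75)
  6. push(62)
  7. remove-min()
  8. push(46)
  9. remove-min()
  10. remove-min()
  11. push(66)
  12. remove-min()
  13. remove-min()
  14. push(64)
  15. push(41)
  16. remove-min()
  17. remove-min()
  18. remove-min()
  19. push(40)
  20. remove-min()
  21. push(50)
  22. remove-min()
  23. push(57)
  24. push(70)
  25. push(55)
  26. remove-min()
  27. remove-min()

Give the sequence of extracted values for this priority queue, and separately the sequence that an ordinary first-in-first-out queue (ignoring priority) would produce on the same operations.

priority queue: [51, 59, 46, 62, 63, 66, 41, 64, 75, 40, 50, 55, 57]; FIFO queue: 63 → 59 → 51 → 75 → 62 → 46 → 66 → 64 → 41 → 40 → 50 → 57 → 70

insert 63 → {63}
insert 59 → {59, 63}
insert 51 → {51, 59, 63}
remove-min → 51; now {59, 63}
insert 75 → {59, 63, 75}
insert 62 → {59, 62, 63, 75}
remove-min → 59; now {62, 63, 75}
insert 46 → {46, 62, 63, 75}
remove-min → 46; now {62, 63, 75}
remove-min → 62; now {63, 75}
insert 66 → {63, 66, 75}
remove-min → 63; now {66, 75}
remove-min → 66; now {75}
insert 64 → {64, 75}
insert 41 → {41, 64, 75}
remove-min → 41; now {64, 75}
remove-min → 64; now {75}
remove-min → 75; now {}
insert 40 → {40}
remove-min → 40; now {}
insert 50 → {50}
remove-min → 50; now {}
insert 57 → {57}
insert 70 → {57, 70}
insert 55 → {55, 57, 70}
remove-min → 55; now {57, 70}
remove-min → 57; now {70}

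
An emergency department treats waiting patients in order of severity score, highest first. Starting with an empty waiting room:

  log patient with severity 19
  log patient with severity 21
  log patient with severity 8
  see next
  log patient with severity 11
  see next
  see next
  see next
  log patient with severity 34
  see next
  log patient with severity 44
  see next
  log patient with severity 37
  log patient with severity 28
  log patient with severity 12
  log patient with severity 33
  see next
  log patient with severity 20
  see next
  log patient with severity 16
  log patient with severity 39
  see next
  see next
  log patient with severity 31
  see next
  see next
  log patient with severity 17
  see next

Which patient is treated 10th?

insert 19 → {19}
insert 21 → {21, 19}
insert 8 → {21, 19, 8}
see next → 21; now {19, 8}
insert 11 → {19, 11, 8}
see next → 19; now {11, 8}
see next → 11; now {8}
see next → 8; now {}
insert 34 → {34}
see next → 34; now {}
insert 44 → {44}
see next → 44; now {}
insert 37 → {37}
insert 28 → {37, 28}
insert 12 → {37, 28, 12}
insert 33 → {37, 33, 28, 12}
see next → 37; now {33, 28, 12}
insert 20 → {33, 28, 20, 12}
see next → 33; now {28, 20, 12}
insert 16 → {28, 20, 16, 12}
insert 39 → {39, 28, 20, 16, 12}
see next → 39; now {28, 20, 16, 12}
see next → 28; now {20, 16, 12}
insert 31 → {31, 20, 16, 12}
see next → 31; now {20, 16, 12}
see next → 20; now {16, 12}
insert 17 → {17, 16, 12}
see next → 17; now {16, 12}

28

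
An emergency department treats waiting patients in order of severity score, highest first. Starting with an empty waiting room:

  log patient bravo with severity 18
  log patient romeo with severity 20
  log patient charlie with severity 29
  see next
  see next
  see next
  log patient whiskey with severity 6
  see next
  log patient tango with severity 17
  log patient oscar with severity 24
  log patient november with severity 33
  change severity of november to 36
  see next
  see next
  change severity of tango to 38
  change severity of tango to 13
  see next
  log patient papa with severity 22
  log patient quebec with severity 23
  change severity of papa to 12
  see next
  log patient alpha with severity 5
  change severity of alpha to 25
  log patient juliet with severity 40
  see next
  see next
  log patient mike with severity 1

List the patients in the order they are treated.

[charlie, romeo, bravo, whiskey, november, oscar, tango, quebec, juliet, alpha]

add bravo (severity 18) → {bravo:18}
add romeo (severity 20) → {romeo:20, bravo:18}
add charlie (severity 29) → {charlie:29, romeo:20, bravo:18}
see next → charlie; now {romeo:20, bravo:18}
see next → romeo; now {bravo:18}
see next → bravo; now {}
add whiskey (severity 6) → {whiskey:6}
see next → whiskey; now {}
add tango (severity 17) → {tango:17}
add oscar (severity 24) → {oscar:24, tango:17}
add november (severity 33) → {november:33, oscar:24, tango:17}
update november to severity 36 → {november:36, oscar:24, tango:17}
see next → november; now {oscar:24, tango:17}
see next → oscar; now {tango:17}
update tango to severity 38 → {tango:38}
update tango to severity 13 → {tango:13}
see next → tango; now {}
add papa (severity 22) → {papa:22}
add quebec (severity 23) → {quebec:23, papa:22}
update papa to severity 12 → {quebec:23, papa:12}
see next → quebec; now {papa:12}
add alpha (severity 5) → {papa:12, alpha:5}
update alpha to severity 25 → {alpha:25, papa:12}
add juliet (severity 40) → {juliet:40, alpha:25, papa:12}
see next → juliet; now {alpha:25, papa:12}
see next → alpha; now {papa:12}
add mike (severity 1) → {papa:12, mike:1}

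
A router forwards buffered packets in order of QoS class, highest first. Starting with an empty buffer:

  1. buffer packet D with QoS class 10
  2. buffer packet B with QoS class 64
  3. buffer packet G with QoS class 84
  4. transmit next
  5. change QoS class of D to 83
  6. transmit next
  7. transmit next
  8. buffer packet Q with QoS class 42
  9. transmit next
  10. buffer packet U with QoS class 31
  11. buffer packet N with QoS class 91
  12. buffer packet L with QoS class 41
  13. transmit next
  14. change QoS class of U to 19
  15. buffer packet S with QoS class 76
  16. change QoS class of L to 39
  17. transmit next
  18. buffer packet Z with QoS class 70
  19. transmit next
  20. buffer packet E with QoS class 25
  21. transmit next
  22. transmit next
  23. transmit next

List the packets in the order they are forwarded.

[G, D, B, Q, N, S, Z, L, E, U]

add D (QoS class 10) → {D:10}
add B (QoS class 64) → {B:64, D:10}
add G (QoS class 84) → {G:84, B:64, D:10}
transmit next → G; now {B:64, D:10}
update D to QoS class 83 → {D:83, B:64}
transmit next → D; now {B:64}
transmit next → B; now {}
add Q (QoS class 42) → {Q:42}
transmit next → Q; now {}
add U (QoS class 31) → {U:31}
add N (QoS class 91) → {N:91, U:31}
add L (QoS class 41) → {N:91, L:41, U:31}
transmit next → N; now {L:41, U:31}
update U to QoS class 19 → {L:41, U:19}
add S (QoS class 76) → {S:76, L:41, U:19}
update L to QoS class 39 → {S:76, L:39, U:19}
transmit next → S; now {L:39, U:19}
add Z (QoS class 70) → {Z:70, L:39, U:19}
transmit next → Z; now {L:39, U:19}
add E (QoS class 25) → {L:39, E:25, U:19}
transmit next → L; now {E:25, U:19}
transmit next → E; now {U:19}
transmit next → U; now {}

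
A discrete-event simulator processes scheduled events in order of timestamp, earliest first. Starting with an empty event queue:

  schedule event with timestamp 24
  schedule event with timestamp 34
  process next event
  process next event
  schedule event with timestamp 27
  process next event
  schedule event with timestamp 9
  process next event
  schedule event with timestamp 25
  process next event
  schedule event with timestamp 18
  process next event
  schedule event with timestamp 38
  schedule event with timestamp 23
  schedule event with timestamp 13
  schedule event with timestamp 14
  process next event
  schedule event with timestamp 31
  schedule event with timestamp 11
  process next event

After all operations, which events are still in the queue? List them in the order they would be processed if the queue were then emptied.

14, 23, 31, 38

insert 24 → {24}
insert 34 → {24, 34}
process next event → 24; now {34}
process next event → 34; now {}
insert 27 → {27}
process next event → 27; now {}
insert 9 → {9}
process next event → 9; now {}
insert 25 → {25}
process next event → 25; now {}
insert 18 → {18}
process next event → 18; now {}
insert 38 → {38}
insert 23 → {23, 38}
insert 13 → {13, 23, 38}
insert 14 → {13, 14, 23, 38}
process next event → 13; now {14, 23, 38}
insert 31 → {14, 23, 31, 38}
insert 11 → {11, 14, 23, 31, 38}
process next event → 11; now {14, 23, 31, 38}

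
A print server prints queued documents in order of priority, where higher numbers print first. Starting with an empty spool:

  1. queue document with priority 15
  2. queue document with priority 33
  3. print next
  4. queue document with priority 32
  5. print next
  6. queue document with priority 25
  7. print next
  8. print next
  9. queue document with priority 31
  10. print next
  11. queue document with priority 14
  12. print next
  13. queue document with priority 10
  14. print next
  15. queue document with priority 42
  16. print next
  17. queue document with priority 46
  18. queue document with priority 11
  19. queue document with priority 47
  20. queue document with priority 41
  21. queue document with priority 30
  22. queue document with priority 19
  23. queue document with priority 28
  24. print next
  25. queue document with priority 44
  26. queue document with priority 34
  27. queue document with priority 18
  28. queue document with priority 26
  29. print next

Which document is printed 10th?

insert 15 → {15}
insert 33 → {33, 15}
print next → 33; now {15}
insert 32 → {32, 15}
print next → 32; now {15}
insert 25 → {25, 15}
print next → 25; now {15}
print next → 15; now {}
insert 31 → {31}
print next → 31; now {}
insert 14 → {14}
print next → 14; now {}
insert 10 → {10}
print next → 10; now {}
insert 42 → {42}
print next → 42; now {}
insert 46 → {46}
insert 11 → {46, 11}
insert 47 → {47, 46, 11}
insert 41 → {47, 46, 41, 11}
insert 30 → {47, 46, 41, 30, 11}
insert 19 → {47, 46, 41, 30, 19, 11}
insert 28 → {47, 46, 41, 30, 28, 19, 11}
print next → 47; now {46, 41, 30, 28, 19, 11}
insert 44 → {46, 44, 41, 30, 28, 19, 11}
insert 34 → {46, 44, 41, 34, 30, 28, 19, 11}
insert 18 → {46, 44, 41, 34, 30, 28, 19, 18, 11}
insert 26 → {46, 44, 41, 34, 30, 28, 26, 19, 18, 11}
print next → 46; now {44, 41, 34, 30, 28, 26, 19, 18, 11}

46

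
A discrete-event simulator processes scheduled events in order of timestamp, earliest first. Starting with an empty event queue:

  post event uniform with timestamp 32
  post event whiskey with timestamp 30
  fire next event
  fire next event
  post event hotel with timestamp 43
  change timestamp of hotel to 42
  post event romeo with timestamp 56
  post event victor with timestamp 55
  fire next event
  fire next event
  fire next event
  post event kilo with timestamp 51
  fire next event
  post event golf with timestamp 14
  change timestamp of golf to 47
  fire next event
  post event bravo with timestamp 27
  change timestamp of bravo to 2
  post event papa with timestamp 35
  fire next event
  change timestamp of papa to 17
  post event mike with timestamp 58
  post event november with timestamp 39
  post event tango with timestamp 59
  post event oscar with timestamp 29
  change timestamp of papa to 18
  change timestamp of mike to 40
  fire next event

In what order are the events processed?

add uniform (timestamp 32) → {uniform:32}
add whiskey (timestamp 30) → {whiskey:30, uniform:32}
fire next event → whiskey; now {uniform:32}
fire next event → uniform; now {}
add hotel (timestamp 43) → {hotel:43}
update hotel to timestamp 42 → {hotel:42}
add romeo (timestamp 56) → {hotel:42, romeo:56}
add victor (timestamp 55) → {hotel:42, victor:55, romeo:56}
fire next event → hotel; now {victor:55, romeo:56}
fire next event → victor; now {romeo:56}
fire next event → romeo; now {}
add kilo (timestamp 51) → {kilo:51}
fire next event → kilo; now {}
add golf (timestamp 14) → {golf:14}
update golf to timestamp 47 → {golf:47}
fire next event → golf; now {}
add bravo (timestamp 27) → {bravo:27}
update bravo to timestamp 2 → {bravo:2}
add papa (timestamp 35) → {bravo:2, papa:35}
fire next event → bravo; now {papa:35}
update papa to timestamp 17 → {papa:17}
add mike (timestamp 58) → {papa:17, mike:58}
add november (timestamp 39) → {papa:17, november:39, mike:58}
add tango (timestamp 59) → {papa:17, november:39, mike:58, tango:59}
add oscar (timestamp 29) → {papa:17, oscar:29, november:39, mike:58, tango:59}
update papa to timestamp 18 → {papa:18, oscar:29, november:39, mike:58, tango:59}
update mike to timestamp 40 → {papa:18, oscar:29, november:39, mike:40, tango:59}
fire next event → papa; now {oscar:29, november:39, mike:40, tango:59}

[whiskey, uniform, hotel, victor, romeo, kilo, golf, bravo, papa]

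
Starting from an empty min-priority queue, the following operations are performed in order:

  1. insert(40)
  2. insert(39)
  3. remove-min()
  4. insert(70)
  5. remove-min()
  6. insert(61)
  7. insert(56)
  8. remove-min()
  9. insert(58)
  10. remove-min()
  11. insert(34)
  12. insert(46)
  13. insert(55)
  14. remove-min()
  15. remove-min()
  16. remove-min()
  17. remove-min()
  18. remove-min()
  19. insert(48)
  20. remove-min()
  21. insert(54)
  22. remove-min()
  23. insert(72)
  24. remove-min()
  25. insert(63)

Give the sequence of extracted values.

39, 40, 56, 58, 34, 46, 55, 61, 70, 48, 54, 72

insert 40 → {40}
insert 39 → {39, 40}
remove-min → 39; now {40}
insert 70 → {40, 70}
remove-min → 40; now {70}
insert 61 → {61, 70}
insert 56 → {56, 61, 70}
remove-min → 56; now {61, 70}
insert 58 → {58, 61, 70}
remove-min → 58; now {61, 70}
insert 34 → {34, 61, 70}
insert 46 → {34, 46, 61, 70}
insert 55 → {34, 46, 55, 61, 70}
remove-min → 34; now {46, 55, 61, 70}
remove-min → 46; now {55, 61, 70}
remove-min → 55; now {61, 70}
remove-min → 61; now {70}
remove-min → 70; now {}
insert 48 → {48}
remove-min → 48; now {}
insert 54 → {54}
remove-min → 54; now {}
insert 72 → {72}
remove-min → 72; now {}
insert 63 → {63}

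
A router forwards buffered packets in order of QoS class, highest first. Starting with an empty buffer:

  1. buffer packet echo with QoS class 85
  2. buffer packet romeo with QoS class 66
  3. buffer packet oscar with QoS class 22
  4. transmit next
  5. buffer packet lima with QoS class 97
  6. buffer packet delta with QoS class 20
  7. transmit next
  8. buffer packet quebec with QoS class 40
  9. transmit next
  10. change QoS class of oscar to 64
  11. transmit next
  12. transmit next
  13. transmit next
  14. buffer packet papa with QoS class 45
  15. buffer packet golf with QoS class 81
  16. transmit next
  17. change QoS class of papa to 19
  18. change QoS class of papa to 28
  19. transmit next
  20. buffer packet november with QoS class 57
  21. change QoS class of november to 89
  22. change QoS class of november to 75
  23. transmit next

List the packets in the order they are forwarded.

echo → lima → romeo → oscar → quebec → delta → golf → papa → november

add echo (QoS class 85) → {echo:85}
add romeo (QoS class 66) → {echo:85, romeo:66}
add oscar (QoS class 22) → {echo:85, romeo:66, oscar:22}
transmit next → echo; now {romeo:66, oscar:22}
add lima (QoS class 97) → {lima:97, romeo:66, oscar:22}
add delta (QoS class 20) → {lima:97, romeo:66, oscar:22, delta:20}
transmit next → lima; now {romeo:66, oscar:22, delta:20}
add quebec (QoS class 40) → {romeo:66, quebec:40, oscar:22, delta:20}
transmit next → romeo; now {quebec:40, oscar:22, delta:20}
update oscar to QoS class 64 → {oscar:64, quebec:40, delta:20}
transmit next → oscar; now {quebec:40, delta:20}
transmit next → quebec; now {delta:20}
transmit next → delta; now {}
add papa (QoS class 45) → {papa:45}
add golf (QoS class 81) → {golf:81, papa:45}
transmit next → golf; now {papa:45}
update papa to QoS class 19 → {papa:19}
update papa to QoS class 28 → {papa:28}
transmit next → papa; now {}
add november (QoS class 57) → {november:57}
update november to QoS class 89 → {november:89}
update november to QoS class 75 → {november:75}
transmit next → november; now {}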